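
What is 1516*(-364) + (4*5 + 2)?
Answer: -551802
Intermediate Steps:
1516*(-364) + (4*5 + 2) = -551824 + (20 + 2) = -551824 + 22 = -551802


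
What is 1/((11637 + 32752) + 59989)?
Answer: 1/104378 ≈ 9.5806e-6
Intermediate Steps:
1/((11637 + 32752) + 59989) = 1/(44389 + 59989) = 1/104378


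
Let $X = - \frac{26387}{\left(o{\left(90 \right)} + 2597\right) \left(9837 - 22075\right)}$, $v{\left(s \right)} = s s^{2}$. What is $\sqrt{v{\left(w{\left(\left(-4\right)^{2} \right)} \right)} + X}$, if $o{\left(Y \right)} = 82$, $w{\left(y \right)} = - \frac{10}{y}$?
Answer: $\frac{i \sqrt{66959512054326906}}{524569632} \approx 0.49329 i$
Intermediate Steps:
$v{\left(s \right)} = s^{3}$
$X = \frac{26387}{32785602}$ ($X = - \frac{26387}{\left(82 + 2597\right) \left(9837 - 22075\right)} = - \frac{26387}{2679 \left(-12238\right)} = - \frac{26387}{-32785602} = \left(-26387\right) \left(- \frac{1}{32785602}\right) = \frac{26387}{32785602} \approx 0.00080483$)
$\sqrt{v{\left(w{\left(\left(-4\right)^{2} \right)} \right)} + X} = \sqrt{\left(- \frac{10}{\left(-4\right)^{2}}\right)^{3} + \frac{26387}{32785602}} = \sqrt{\left(- \frac{10}{16}\right)^{3} + \frac{26387}{32785602}} = \sqrt{\left(\left(-10\right) \frac{1}{16}\right)^{3} + \frac{26387}{32785602}} = \sqrt{\left(- \frac{5}{8}\right)^{3} + \frac{26387}{32785602}} = \sqrt{- \frac{125}{512} + \frac{26387}{32785602}} = \sqrt{- \frac{2042345053}{8393114112}} = \frac{i \sqrt{66959512054326906}}{524569632}$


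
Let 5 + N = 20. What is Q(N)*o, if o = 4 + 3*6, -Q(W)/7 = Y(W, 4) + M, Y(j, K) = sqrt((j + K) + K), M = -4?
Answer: 616 - 154*sqrt(23) ≈ -122.56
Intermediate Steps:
N = 15 (N = -5 + 20 = 15)
Y(j, K) = sqrt(j + 2*K) (Y(j, K) = sqrt((K + j) + K) = sqrt(j + 2*K))
Q(W) = 28 - 7*sqrt(8 + W) (Q(W) = -7*(sqrt(W + 2*4) - 4) = -7*(sqrt(W + 8) - 4) = -7*(sqrt(8 + W) - 4) = -7*(-4 + sqrt(8 + W)) = 28 - 7*sqrt(8 + W))
o = 22 (o = 4 + 18 = 22)
Q(N)*o = (28 - 7*sqrt(8 + 15))*22 = (28 - 7*sqrt(23))*22 = 616 - 154*sqrt(23)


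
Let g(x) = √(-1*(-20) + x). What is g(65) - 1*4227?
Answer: -4227 + √85 ≈ -4217.8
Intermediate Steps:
g(x) = √(20 + x)
g(65) - 1*4227 = √(20 + 65) - 1*4227 = √85 - 4227 = -4227 + √85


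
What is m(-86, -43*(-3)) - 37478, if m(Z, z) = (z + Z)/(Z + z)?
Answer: -37477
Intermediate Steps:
m(Z, z) = 1 (m(Z, z) = (Z + z)/(Z + z) = 1)
m(-86, -43*(-3)) - 37478 = 1 - 37478 = -37477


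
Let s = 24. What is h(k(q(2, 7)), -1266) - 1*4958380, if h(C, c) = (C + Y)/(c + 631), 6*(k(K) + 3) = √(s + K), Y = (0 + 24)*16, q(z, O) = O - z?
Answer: -24791903/5 - √29/3810 ≈ -4.9584e+6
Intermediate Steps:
Y = 384 (Y = 24*16 = 384)
k(K) = -3 + √(24 + K)/6
h(C, c) = (384 + C)/(631 + c) (h(C, c) = (C + 384)/(c + 631) = (384 + C)/(631 + c))
h(k(q(2, 7)), -1266) - 1*4958380 = (384 + (-3 + √(24 + (7 - 1*2))/6))/(631 - 1266) - 1*4958380 = (384 + (-3 + √(24 + (7 - 2))/6))/(-635) - 4958380 = -(384 + (-3 + √(24 + 5)/6))/635 - 4958380 = -(384 + (-3 + √29/6))/635 - 4958380 = -(381 + √29/6)/635 - 4958380 = (-⅗ - √29/3810) - 4958380 = -24791903/5 - √29/3810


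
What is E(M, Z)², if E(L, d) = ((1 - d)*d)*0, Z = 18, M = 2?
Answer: 0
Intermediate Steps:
E(L, d) = 0 (E(L, d) = (d*(1 - d))*0 = 0)
E(M, Z)² = 0² = 0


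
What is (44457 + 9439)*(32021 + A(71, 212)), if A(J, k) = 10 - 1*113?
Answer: 1720252528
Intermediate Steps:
A(J, k) = -103 (A(J, k) = 10 - 113 = -103)
(44457 + 9439)*(32021 + A(71, 212)) = (44457 + 9439)*(32021 - 103) = 53896*31918 = 1720252528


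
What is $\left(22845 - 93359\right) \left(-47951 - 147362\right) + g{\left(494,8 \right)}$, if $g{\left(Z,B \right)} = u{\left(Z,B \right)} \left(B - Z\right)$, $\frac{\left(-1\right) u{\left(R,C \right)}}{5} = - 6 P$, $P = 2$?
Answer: $13772271722$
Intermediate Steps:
$u{\left(R,C \right)} = 60$ ($u{\left(R,C \right)} = - 5 \left(\left(-6\right) 2\right) = \left(-5\right) \left(-12\right) = 60$)
$g{\left(Z,B \right)} = - 60 Z + 60 B$ ($g{\left(Z,B \right)} = 60 \left(B - Z\right) = - 60 Z + 60 B$)
$\left(22845 - 93359\right) \left(-47951 - 147362\right) + g{\left(494,8 \right)} = \left(22845 - 93359\right) \left(-47951 - 147362\right) + \left(\left(-60\right) 494 + 60 \cdot 8\right) = \left(-70514\right) \left(-195313\right) + \left(-29640 + 480\right) = 13772300882 - 29160 = 13772271722$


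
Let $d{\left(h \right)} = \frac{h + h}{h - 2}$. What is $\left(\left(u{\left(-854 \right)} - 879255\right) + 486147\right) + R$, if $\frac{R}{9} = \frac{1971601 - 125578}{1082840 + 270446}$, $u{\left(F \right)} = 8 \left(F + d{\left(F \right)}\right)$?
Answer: $- \frac{57907863571243}{144801602} \approx -3.9991 \cdot 10^{5}$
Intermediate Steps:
$d{\left(h \right)} = \frac{2 h}{-2 + h}$
$u{\left(F \right)} = 8 F + \frac{16 F}{-2 + F}$ ($u{\left(F \right)} = 8 \left(F + \frac{2 F}{-2 + F}\right) = 8 F + \frac{16 F}{-2 + F}$)
$R = \frac{16614207}{1353286}$ ($R = 9 \frac{1971601 - 125578}{1082840 + 270446} = 9 \cdot \frac{1846023}{1353286} = \frac{16614207}{1353286} \approx 12.277$)
$\left(\left(u{\left(-854 \right)} - 879255\right) + 486147\right) + R = \left(\left(\frac{8 \left(-854\right)^{2}}{-2 - 854} - 879255\right) + 486147\right) + \frac{16614207}{1353286} = \left(\left(8 \cdot 729316 \frac{1}{-856} - 879255\right) + 486147\right) + \frac{16614207}{1353286} = \left(\left(8 \cdot 729316 \left(- \frac{1}{856}\right) - 879255\right) + 486147\right) + \frac{16614207}{1353286} = \left(\left(- \frac{729316}{107} - 879255\right) + 486147\right) + \frac{16614207}{1353286} = \left(- \frac{94809601}{107} + 486147\right) + \frac{16614207}{1353286} = - \frac{42791872}{107} + \frac{16614207}{1353286} = - \frac{57907863571243}{144801602}$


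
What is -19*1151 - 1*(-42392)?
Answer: 20523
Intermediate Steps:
-19*1151 - 1*(-42392) = -21869 + 42392 = 20523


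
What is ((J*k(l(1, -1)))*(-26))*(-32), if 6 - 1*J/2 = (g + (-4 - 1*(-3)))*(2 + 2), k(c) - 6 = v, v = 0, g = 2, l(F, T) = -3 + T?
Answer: 19968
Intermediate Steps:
k(c) = 6 (k(c) = 6 + 0 = 6)
J = 4 (J = 12 - 2*(2 + (-4 - 1*(-3)))*(2 + 2) = 12 - 2*(2 + (-4 + 3))*4 = 12 - 2*(2 - 1)*4 = 12 - 2*4 = 12 - 8 = 4)
((J*k(l(1, -1)))*(-26))*(-32) = ((4*6)*(-26))*(-32) = (24*(-26))*(-32) = -624*(-32) = 19968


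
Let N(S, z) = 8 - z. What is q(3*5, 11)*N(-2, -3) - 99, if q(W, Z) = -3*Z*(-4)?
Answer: 1353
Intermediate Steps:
q(W, Z) = 12*Z
q(3*5, 11)*N(-2, -3) - 99 = (12*11)*(8 - 1*(-3)) - 99 = 132*(8 + 3) - 99 = 132*11 - 99 = 1452 - 99 = 1353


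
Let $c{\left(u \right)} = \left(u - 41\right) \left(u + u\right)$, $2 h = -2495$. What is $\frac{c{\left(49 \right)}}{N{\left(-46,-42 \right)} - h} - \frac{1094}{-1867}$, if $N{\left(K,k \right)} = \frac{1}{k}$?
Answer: $\frac{59397806}{48909799} \approx 1.2144$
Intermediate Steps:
$h = - \frac{2495}{2}$ ($h = \frac{1}{2} \left(-2495\right) = - \frac{2495}{2} \approx -1247.5$)
$c{\left(u \right)} = 2 u \left(-41 + u\right)$ ($c{\left(u \right)} = \left(-41 + u\right) 2 u = 2 u \left(-41 + u\right)$)
$\frac{c{\left(49 \right)}}{N{\left(-46,-42 \right)} - h} - \frac{1094}{-1867} = \frac{2 \cdot 49 \left(-41 + 49\right)}{\frac{1}{-42} - - \frac{2495}{2}} - \frac{1094}{-1867} = \frac{2 \cdot 49 \cdot 8}{- \frac{1}{42} + \frac{2495}{2}} - - \frac{1094}{1867} = \frac{784}{\frac{26197}{21}} + \frac{1094}{1867} = 784 \cdot \frac{21}{26197} + \frac{1094}{1867} = \frac{16464}{26197} + \frac{1094}{1867} = \frac{59397806}{48909799}$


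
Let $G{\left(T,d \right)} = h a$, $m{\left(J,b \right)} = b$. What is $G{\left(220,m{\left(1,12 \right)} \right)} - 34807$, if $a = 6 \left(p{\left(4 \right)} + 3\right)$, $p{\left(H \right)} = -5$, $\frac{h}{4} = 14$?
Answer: $-35479$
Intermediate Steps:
$h = 56$ ($h = 4 \cdot 14 = 56$)
$a = -12$ ($a = 6 \left(-5 + 3\right) = 6 \left(-2\right) = -12$)
$G{\left(T,d \right)} = -672$ ($G{\left(T,d \right)} = 56 \left(-12\right) = -672$)
$G{\left(220,m{\left(1,12 \right)} \right)} - 34807 = -672 - 34807 = -35479$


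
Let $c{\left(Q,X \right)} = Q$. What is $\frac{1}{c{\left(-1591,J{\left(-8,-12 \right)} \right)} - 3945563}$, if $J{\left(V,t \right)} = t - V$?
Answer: $- \frac{1}{3947154} \approx -2.5335 \cdot 10^{-7}$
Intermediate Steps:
$\frac{1}{c{\left(-1591,J{\left(-8,-12 \right)} \right)} - 3945563} = \frac{1}{-1591 - 3945563} = \frac{1}{-3947154} = - \frac{1}{3947154}$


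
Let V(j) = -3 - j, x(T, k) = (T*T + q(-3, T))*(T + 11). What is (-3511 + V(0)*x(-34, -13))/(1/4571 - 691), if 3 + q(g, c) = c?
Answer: -16844135/157928 ≈ -106.66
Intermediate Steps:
q(g, c) = -3 + c
x(T, k) = (11 + T)*(-3 + T + T²) (x(T, k) = (T*T + (-3 + T))*(T + 11) = (T² + (-3 + T))*(11 + T) = (-3 + T + T²)*(11 + T) = (11 + T)*(-3 + T + T²))
(-3511 + V(0)*x(-34, -13))/(1/4571 - 691) = (-3511 + (-3 - 1*0)*(-33 + (-34)³ + 8*(-34) + 12*(-34)²))/(1/4571 - 691) = (-3511 + (-3 + 0)*(-33 - 39304 - 272 + 12*1156))/(1/4571 - 691) = (-3511 - 3*(-33 - 39304 - 272 + 13872))/(-3158560/4571) = (-3511 - 3*(-25737))*(-4571/3158560) = (-3511 + 77211)*(-4571/3158560) = 73700*(-4571/3158560) = -16844135/157928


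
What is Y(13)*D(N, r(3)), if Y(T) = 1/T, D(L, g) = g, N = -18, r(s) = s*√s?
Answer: 3*√3/13 ≈ 0.39970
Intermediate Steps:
r(s) = s^(3/2)
Y(13)*D(N, r(3)) = 3^(3/2)/13 = (3*√3)/13 = 3*√3/13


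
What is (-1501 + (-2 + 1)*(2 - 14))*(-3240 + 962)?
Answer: 3391942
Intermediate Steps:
(-1501 + (-2 + 1)*(2 - 14))*(-3240 + 962) = (-1501 - 1*(-12))*(-2278) = (-1501 + 12)*(-2278) = -1489*(-2278) = 3391942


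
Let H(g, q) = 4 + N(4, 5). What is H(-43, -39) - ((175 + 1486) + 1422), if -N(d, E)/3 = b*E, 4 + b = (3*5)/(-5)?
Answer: -2974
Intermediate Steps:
b = -7 (b = -4 + (3*5)/(-5) = -4 + 15*(-1/5) = -4 - 3 = -7)
N(d, E) = 21*E (N(d, E) = -(-21)*E = 21*E)
H(g, q) = 109 (H(g, q) = 4 + 21*5 = 4 + 105 = 109)
H(-43, -39) - ((175 + 1486) + 1422) = 109 - ((175 + 1486) + 1422) = 109 - (1661 + 1422) = 109 - 1*3083 = 109 - 3083 = -2974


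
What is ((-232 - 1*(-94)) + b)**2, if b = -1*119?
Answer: 66049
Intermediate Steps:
b = -119
((-232 - 1*(-94)) + b)**2 = ((-232 - 1*(-94)) - 119)**2 = ((-232 + 94) - 119)**2 = (-138 - 119)**2 = (-257)**2 = 66049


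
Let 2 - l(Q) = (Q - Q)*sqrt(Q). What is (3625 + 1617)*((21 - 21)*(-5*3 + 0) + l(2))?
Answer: 10484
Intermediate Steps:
l(Q) = 2 (l(Q) = 2 - (Q - Q)*sqrt(Q) = 2 - 0*sqrt(Q) = 2 - 1*0 = 2 + 0 = 2)
(3625 + 1617)*((21 - 21)*(-5*3 + 0) + l(2)) = (3625 + 1617)*((21 - 21)*(-5*3 + 0) + 2) = 5242*(0*(-15 + 0) + 2) = 5242*(0*(-15) + 2) = 5242*(0 + 2) = 5242*2 = 10484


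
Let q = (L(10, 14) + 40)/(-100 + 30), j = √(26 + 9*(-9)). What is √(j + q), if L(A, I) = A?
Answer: √(-35 + 49*I*√55)/7 ≈ 1.8352 + 2.0205*I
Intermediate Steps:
j = I*√55 (j = √(26 - 81) = √(-55) = I*√55 ≈ 7.4162*I)
q = -5/7 (q = (10 + 40)/(-100 + 30) = 50/(-70) = 50*(-1/70) = -5/7 ≈ -0.71429)
√(j + q) = √(I*√55 - 5/7) = √(-5/7 + I*√55)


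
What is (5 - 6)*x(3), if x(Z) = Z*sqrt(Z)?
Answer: -3*sqrt(3) ≈ -5.1962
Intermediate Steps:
x(Z) = Z**(3/2)
(5 - 6)*x(3) = (5 - 6)*3**(3/2) = -3*sqrt(3)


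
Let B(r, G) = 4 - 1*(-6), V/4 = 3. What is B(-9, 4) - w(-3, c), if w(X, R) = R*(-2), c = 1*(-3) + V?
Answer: 28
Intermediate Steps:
V = 12 (V = 4*3 = 12)
B(r, G) = 10 (B(r, G) = 4 + 6 = 10)
c = 9 (c = 1*(-3) + 12 = -3 + 12 = 9)
w(X, R) = -2*R
B(-9, 4) - w(-3, c) = 10 - (-2)*9 = 10 - 1*(-18) = 10 + 18 = 28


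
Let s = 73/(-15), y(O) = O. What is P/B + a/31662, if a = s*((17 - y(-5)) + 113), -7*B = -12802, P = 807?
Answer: 4734659/11259359 ≈ 0.42051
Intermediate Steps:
s = -73/15 (s = 73*(-1/15) = -73/15 ≈ -4.8667)
B = 12802/7 (B = -1/7*(-12802) = 12802/7 ≈ 1828.9)
a = -657 (a = -73*((17 - 1*(-5)) + 113)/15 = -73*((17 + 5) + 113)/15 = -73*(22 + 113)/15 = -73/15*135 = -657)
P/B + a/31662 = 807/(12802/7) - 657/31662 = 807*(7/12802) - 657*1/31662 = 5649/12802 - 73/3518 = 4734659/11259359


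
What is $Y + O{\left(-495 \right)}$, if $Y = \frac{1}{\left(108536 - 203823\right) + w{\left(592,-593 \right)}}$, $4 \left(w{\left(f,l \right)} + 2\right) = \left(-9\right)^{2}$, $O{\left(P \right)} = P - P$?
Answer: $- \frac{4}{381075} \approx -1.0497 \cdot 10^{-5}$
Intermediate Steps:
$O{\left(P \right)} = 0$
$w{\left(f,l \right)} = \frac{73}{4}$ ($w{\left(f,l \right)} = -2 + \frac{\left(-9\right)^{2}}{4} = -2 + \frac{1}{4} \cdot 81 = -2 + \frac{81}{4} = \frac{73}{4}$)
$Y = - \frac{4}{381075}$ ($Y = \frac{1}{\left(108536 - 203823\right) + \frac{73}{4}} = \frac{1}{-95287 + \frac{73}{4}} = \frac{1}{- \frac{381075}{4}} = - \frac{4}{381075} \approx -1.0497 \cdot 10^{-5}$)
$Y + O{\left(-495 \right)} = - \frac{4}{381075} + 0 = - \frac{4}{381075}$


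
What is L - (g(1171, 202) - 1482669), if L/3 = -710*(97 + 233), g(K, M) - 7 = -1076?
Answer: 780838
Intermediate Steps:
g(K, M) = -1069 (g(K, M) = 7 - 1076 = -1069)
L = -702900 (L = 3*(-710*(97 + 233)) = 3*(-710*330) = 3*(-234300) = -702900)
L - (g(1171, 202) - 1482669) = -702900 - (-1069 - 1482669) = -702900 - 1*(-1483738) = -702900 + 1483738 = 780838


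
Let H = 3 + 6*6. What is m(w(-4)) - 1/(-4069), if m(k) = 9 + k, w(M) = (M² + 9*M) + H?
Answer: 113933/4069 ≈ 28.000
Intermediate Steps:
H = 39 (H = 3 + 36 = 39)
w(M) = 39 + M² + 9*M (w(M) = (M² + 9*M) + 39 = 39 + M² + 9*M)
m(w(-4)) - 1/(-4069) = (9 + (39 + (-4)² + 9*(-4))) - 1/(-4069) = (9 + (39 + 16 - 36)) - 1*(-1/4069) = (9 + 19) + 1/4069 = 28 + 1/4069 = 113933/4069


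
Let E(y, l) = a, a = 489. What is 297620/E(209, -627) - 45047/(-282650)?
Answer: 84144320983/138215850 ≈ 608.79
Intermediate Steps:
E(y, l) = 489
297620/E(209, -627) - 45047/(-282650) = 297620/489 - 45047/(-282650) = 297620*(1/489) - 45047*(-1/282650) = 297620/489 + 45047/282650 = 84144320983/138215850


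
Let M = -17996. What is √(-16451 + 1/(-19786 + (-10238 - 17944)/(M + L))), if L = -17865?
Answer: 5*I*√1690139397293992191/50679826 ≈ 128.26*I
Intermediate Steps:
√(-16451 + 1/(-19786 + (-10238 - 17944)/(M + L))) = √(-16451 + 1/(-19786 + (-10238 - 17944)/(-17996 - 17865))) = √(-16451 + 1/(-19786 - 28182/(-35861))) = √(-16451 + 1/(-19786 - 28182*(-1/35861))) = √(-16451 + 1/(-19786 + 4026/5123)) = √(-16451 + 1/(-101359652/5123)) = √(-16451 - 5123/101359652) = √(-1667467640175/101359652) = 5*I*√1690139397293992191/50679826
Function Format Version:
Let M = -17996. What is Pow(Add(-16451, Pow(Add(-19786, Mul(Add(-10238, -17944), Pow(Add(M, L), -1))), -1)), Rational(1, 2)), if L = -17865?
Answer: Mul(Rational(5, 50679826), I, Pow(1690139397293992191, Rational(1, 2))) ≈ Mul(128.26, I)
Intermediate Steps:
Pow(Add(-16451, Pow(Add(-19786, Mul(Add(-10238, -17944), Pow(Add(M, L), -1))), -1)), Rational(1, 2)) = Pow(Add(-16451, Pow(Add(-19786, Mul(Add(-10238, -17944), Pow(Add(-17996, -17865), -1))), -1)), Rational(1, 2)) = Pow(Add(-16451, Pow(Add(-19786, Mul(-28182, Pow(-35861, -1))), -1)), Rational(1, 2)) = Pow(Add(-16451, Pow(Add(-19786, Mul(-28182, Rational(-1, 35861))), -1)), Rational(1, 2)) = Pow(Add(-16451, Pow(Add(-19786, Rational(4026, 5123)), -1)), Rational(1, 2)) = Pow(Add(-16451, Pow(Rational(-101359652, 5123), -1)), Rational(1, 2)) = Pow(Add(-16451, Rational(-5123, 101359652)), Rational(1, 2)) = Pow(Rational(-1667467640175, 101359652), Rational(1, 2)) = Mul(Rational(5, 50679826), I, Pow(1690139397293992191, Rational(1, 2)))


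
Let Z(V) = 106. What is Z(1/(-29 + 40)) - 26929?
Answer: -26823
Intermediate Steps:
Z(1/(-29 + 40)) - 26929 = 106 - 26929 = -26823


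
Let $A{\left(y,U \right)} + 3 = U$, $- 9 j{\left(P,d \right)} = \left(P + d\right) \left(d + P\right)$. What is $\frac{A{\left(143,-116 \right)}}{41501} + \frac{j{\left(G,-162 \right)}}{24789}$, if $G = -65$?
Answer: $- \frac{2165054048}{9258914601} \approx -0.23383$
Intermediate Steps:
$j{\left(P,d \right)} = - \frac{\left(P + d\right)^{2}}{9}$ ($j{\left(P,d \right)} = - \frac{\left(P + d\right) \left(d + P\right)}{9} = - \frac{\left(P + d\right) \left(P + d\right)}{9} = - \frac{\left(P + d\right)^{2}}{9}$)
$A{\left(y,U \right)} = -3 + U$
$\frac{A{\left(143,-116 \right)}}{41501} + \frac{j{\left(G,-162 \right)}}{24789} = \frac{-3 - 116}{41501} + \frac{\left(- \frac{1}{9}\right) \left(-65 - 162\right)^{2}}{24789} = \left(-119\right) \frac{1}{41501} + - \frac{\left(-227\right)^{2}}{9} \cdot \frac{1}{24789} = - \frac{119}{41501} + \left(- \frac{1}{9}\right) 51529 \cdot \frac{1}{24789} = - \frac{119}{41501} - \frac{51529}{223101} = - \frac{2165054048}{9258914601}$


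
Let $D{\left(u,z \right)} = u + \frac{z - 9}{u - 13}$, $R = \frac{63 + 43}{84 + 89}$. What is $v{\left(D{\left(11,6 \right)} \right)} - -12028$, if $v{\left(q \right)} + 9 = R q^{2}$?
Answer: $\frac{4191699}{346} \approx 12115.0$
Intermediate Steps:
$R = \frac{106}{173} \approx 0.61272$
$D{\left(u,z \right)} = u + \frac{-9 + z}{-13 + u}$
$v{\left(q \right)} = -9 + \frac{106 q^{2}}{173}$
$v{\left(D{\left(11,6 \right)} \right)} - -12028 = \left(-9 + \frac{106 \left(\frac{-9 + 6 + 11^{2} - 143}{-13 + 11}\right)^{2}}{173}\right) - -12028 = \left(-9 + \frac{106 \left(\frac{-9 + 6 + 121 - 143}{-2}\right)^{2}}{173}\right) + 12028 = \left(-9 + \frac{106 \left(\left(- \frac{1}{2}\right) \left(-25\right)\right)^{2}}{173}\right) + 12028 = \left(-9 + \frac{106 \left(\frac{25}{2}\right)^{2}}{173}\right) + 12028 = \left(-9 + \frac{106}{173} \cdot \frac{625}{4}\right) + 12028 = \left(-9 + \frac{33125}{346}\right) + 12028 = \frac{30011}{346} + 12028 = \frac{4191699}{346}$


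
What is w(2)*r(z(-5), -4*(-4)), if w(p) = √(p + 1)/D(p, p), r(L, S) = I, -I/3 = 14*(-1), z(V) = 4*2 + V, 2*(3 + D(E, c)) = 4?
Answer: -42*√3 ≈ -72.746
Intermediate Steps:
D(E, c) = -1 (D(E, c) = -3 + (½)*4 = -3 + 2 = -1)
z(V) = 8 + V
I = 42 (I = -42*(-1) = -3*(-14) = 42)
r(L, S) = 42
w(p) = -√(1 + p) (w(p) = √(p + 1)/(-1) = √(1 + p)*(-1) = -√(1 + p))
w(2)*r(z(-5), -4*(-4)) = -√(1 + 2)*42 = -√3*42 = -42*√3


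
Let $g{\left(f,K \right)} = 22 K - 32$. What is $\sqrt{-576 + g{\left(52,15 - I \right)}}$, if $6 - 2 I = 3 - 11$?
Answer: $12 i \sqrt{3} \approx 20.785 i$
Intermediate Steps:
$I = 7$ ($I = 3 - \frac{3 - 11}{2} = 3 - -4 = 3 + 4 = 7$)
$g{\left(f,K \right)} = -32 + 22 K$
$\sqrt{-576 + g{\left(52,15 - I \right)}} = \sqrt{-576 - \left(32 - 22 \left(15 - 7\right)\right)} = \sqrt{-576 + \left(-32 + 22 \cdot 8\right)} = \sqrt{-576 + \left(-32 + 176\right)} = \sqrt{-576 + 144} = \sqrt{-432} = 12 i \sqrt{3}$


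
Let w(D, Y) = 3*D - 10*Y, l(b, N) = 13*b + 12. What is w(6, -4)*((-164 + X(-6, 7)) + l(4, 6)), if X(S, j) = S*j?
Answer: -8236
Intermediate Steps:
l(b, N) = 12 + 13*b
w(D, Y) = -10*Y + 3*D
w(6, -4)*((-164 + X(-6, 7)) + l(4, 6)) = (-10*(-4) + 3*6)*((-164 - 6*7) + (12 + 13*4)) = (40 + 18)*((-164 - 42) + (12 + 52)) = 58*(-206 + 64) = 58*(-142) = -8236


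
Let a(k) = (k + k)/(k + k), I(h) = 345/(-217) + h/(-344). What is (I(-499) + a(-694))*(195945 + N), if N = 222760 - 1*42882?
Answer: 3449571939/10664 ≈ 3.2348e+5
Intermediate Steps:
N = 179878 (N = 222760 - 42882 = 179878)
I(h) = -345/217 - h/344 (I(h) = 345*(-1/217) + h*(-1/344) = -345/217 - h/344)
a(k) = 1 (a(k) = (2*k)/((2*k)) = (2*k)*(1/(2*k)) = 1)
(I(-499) + a(-694))*(195945 + N) = ((-345/217 - 1/344*(-499)) + 1)*(195945 + 179878) = ((-345/217 + 499/344) + 1)*375823 = (-10397/74648 + 1)*375823 = (64251/74648)*375823 = 3449571939/10664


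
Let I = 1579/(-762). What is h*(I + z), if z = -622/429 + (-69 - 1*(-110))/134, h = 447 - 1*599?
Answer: 1784464192/3650361 ≈ 488.85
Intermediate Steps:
h = -152 (h = 447 - 599 = -152)
z = -65759/57486 (z = -622*1/429 + (-69 + 110)*(1/134) = -622/429 + 41*(1/134) = -622/429 + 41/134 = -65759/57486 ≈ -1.1439)
I = -1579/762 (I = 1579*(-1/762) = -1579/762 ≈ -2.0722)
h*(I + z) = -152*(-1579/762 - 65759/57486) = -152*(-11739896/3650361) = 1784464192/3650361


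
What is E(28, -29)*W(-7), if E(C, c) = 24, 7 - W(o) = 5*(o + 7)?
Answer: 168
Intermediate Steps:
W(o) = -28 - 5*o (W(o) = 7 - 5*(o + 7) = 7 - 5*(7 + o) = 7 - (35 + 5*o) = 7 + (-35 - 5*o) = -28 - 5*o)
E(28, -29)*W(-7) = 24*(-28 - 5*(-7)) = 24*(-28 + 35) = 24*7 = 168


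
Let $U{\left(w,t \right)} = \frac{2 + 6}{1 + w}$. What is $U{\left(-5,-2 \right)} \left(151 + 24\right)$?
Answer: $-350$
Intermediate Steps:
$U{\left(w,t \right)} = \frac{8}{1 + w}$
$U{\left(-5,-2 \right)} \left(151 + 24\right) = \frac{8}{1 - 5} \left(151 + 24\right) = \frac{8}{-4} \cdot 175 = 8 \left(- \frac{1}{4}\right) 175 = \left(-2\right) 175 = -350$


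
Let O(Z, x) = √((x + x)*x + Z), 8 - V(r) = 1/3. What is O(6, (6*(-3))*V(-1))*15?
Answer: 15*√38094 ≈ 2927.7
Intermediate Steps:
V(r) = 23/3 (V(r) = 8 - 1/3 = 8 - 1*⅓ = 8 - ⅓ = 23/3)
O(Z, x) = √(Z + 2*x²) (O(Z, x) = √((2*x)*x + Z) = √(2*x² + Z) = √(Z + 2*x²))
O(6, (6*(-3))*V(-1))*15 = √(6 + 2*((6*(-3))*(23/3))²)*15 = √(6 + 2*(-18*23/3)²)*15 = √(6 + 2*(-138)²)*15 = √(6 + 2*19044)*15 = √(6 + 38088)*15 = √38094*15 = 15*√38094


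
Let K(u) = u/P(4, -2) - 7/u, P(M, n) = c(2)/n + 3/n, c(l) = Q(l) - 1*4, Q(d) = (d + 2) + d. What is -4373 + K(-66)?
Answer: -1434343/330 ≈ -4346.5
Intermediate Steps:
Q(d) = 2 + 2*d (Q(d) = (2 + d) + d = 2 + 2*d)
c(l) = -2 + 2*l (c(l) = (2 + 2*l) - 1*4 = (2 + 2*l) - 4 = -2 + 2*l)
P(M, n) = 5/n (P(M, n) = (-2 + 2*2)/n + 3/n = (-2 + 4)/n + 3/n = 2/n + 3/n = 5/n)
K(u) = -7/u - 2*u/5 (K(u) = u/((5/(-2))) - 7/u = u/((5*(-½))) - 7/u = u/(-5/2) - 7/u = u*(-⅖) - 7/u = -2*u/5 - 7/u = -7/u - 2*u/5)
-4373 + K(-66) = -4373 + (-7/(-66) - ⅖*(-66)) = -4373 + (-7*(-1/66) + 132/5) = -4373 + (7/66 + 132/5) = -4373 + 8747/330 = -1434343/330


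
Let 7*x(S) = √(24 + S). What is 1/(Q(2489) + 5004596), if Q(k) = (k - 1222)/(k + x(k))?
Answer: 217026769857789/1086131414799384064103 + 1267*√2513/1086131414799384064103 ≈ 1.9982e-7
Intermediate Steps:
x(S) = √(24 + S)/7
Q(k) = (-1222 + k)/(k + √(24 + k)/7) (Q(k) = (k - 1222)/(k + √(24 + k)/7) = (-1222 + k)/(k + √(24 + k)/7))
1/(Q(2489) + 5004596) = 1/(7*(-1222 + 2489)/(√(24 + 2489) + 7*2489) + 5004596) = 1/(7*1267/(√2513 + 17423) + 5004596) = 1/(7*1267/(17423 + √2513) + 5004596) = 1/(8869/(17423 + √2513) + 5004596) = 1/(5004596 + 8869/(17423 + √2513))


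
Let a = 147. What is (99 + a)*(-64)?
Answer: -15744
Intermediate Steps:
(99 + a)*(-64) = (99 + 147)*(-64) = 246*(-64) = -15744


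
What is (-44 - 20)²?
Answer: 4096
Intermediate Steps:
(-44 - 20)² = (-64)² = 4096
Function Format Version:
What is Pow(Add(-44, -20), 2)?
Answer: 4096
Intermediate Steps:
Pow(Add(-44, -20), 2) = Pow(-64, 2) = 4096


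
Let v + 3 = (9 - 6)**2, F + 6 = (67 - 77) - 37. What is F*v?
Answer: -318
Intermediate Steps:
F = -53 (F = -6 + ((67 - 77) - 37) = -6 + (-10 - 37) = -6 - 47 = -53)
v = 6 (v = -3 + (9 - 6)**2 = -3 + 3**2 = -3 + 9 = 6)
F*v = -53*6 = -318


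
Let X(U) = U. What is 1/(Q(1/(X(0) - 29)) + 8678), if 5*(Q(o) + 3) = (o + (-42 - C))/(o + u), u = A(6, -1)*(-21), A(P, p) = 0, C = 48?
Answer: 5/45986 ≈ 0.00010873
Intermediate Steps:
u = 0 (u = 0*(-21) = 0)
Q(o) = -3 + (-90 + o)/(5*o) (Q(o) = -3 + ((o + (-42 - 1*48))/(o + 0))/5 = -3 + ((o + (-42 - 48))/o)/5 = -3 + ((o - 90)/o)/5 = -3 + ((-90 + o)/o)/5 = -3 + (-90 + o)/(5*o))
1/(Q(1/(X(0) - 29)) + 8678) = 1/((-14/5 - 18/(1/(0 - 29))) + 8678) = 1/((-14/5 - 18/(1/(-29))) + 8678) = 1/((-14/5 - 18/(-1/29)) + 8678) = 1/((-14/5 - 18*(-29)) + 8678) = 1/((-14/5 + 522) + 8678) = 1/(2596/5 + 8678) = 1/(45986/5) = 5/45986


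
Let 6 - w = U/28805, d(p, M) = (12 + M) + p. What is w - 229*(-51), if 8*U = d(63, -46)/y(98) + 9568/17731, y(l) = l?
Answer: 668417556780191/57203042960 ≈ 11685.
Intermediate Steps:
d(p, M) = 12 + M + p
U = 207409/1985872 (U = ((12 - 46 + 63)/98 + 9568/17731)/8 = (29*(1/98) + 9568*(1/17731))/8 = (29/98 + 9568/17731)/8 = (⅛)*(207409/248234) = 207409/1985872 ≈ 0.10444)
w = 343218050351/57203042960 (w = 6 - 207409/(1985872*28805) = 6 - 1*207409/57203042960 = 6 - 207409/57203042960 = 343218050351/57203042960 ≈ 6.0000)
w - 229*(-51) = 343218050351/57203042960 - 229*(-51) = 343218050351/57203042960 + 11679 = 668417556780191/57203042960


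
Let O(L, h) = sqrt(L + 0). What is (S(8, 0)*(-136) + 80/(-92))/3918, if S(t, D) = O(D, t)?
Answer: -10/45057 ≈ -0.00022194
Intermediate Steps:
O(L, h) = sqrt(L)
S(t, D) = sqrt(D)
(S(8, 0)*(-136) + 80/(-92))/3918 = (sqrt(0)*(-136) + 80/(-92))/3918 = (0*(-136) + 80*(-1/92))*(1/3918) = (0 - 20/23)*(1/3918) = -20/23*1/3918 = -10/45057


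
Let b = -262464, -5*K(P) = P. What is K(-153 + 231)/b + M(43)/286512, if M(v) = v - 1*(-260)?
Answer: 1458267/1305539680 ≈ 0.0011170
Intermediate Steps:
K(P) = -P/5
M(v) = 260 + v (M(v) = v + 260 = 260 + v)
K(-153 + 231)/b + M(43)/286512 = -(-153 + 231)/5/(-262464) + (260 + 43)/286512 = -⅕*78*(-1/262464) + 303*(1/286512) = -78/5*(-1/262464) + 101/95504 = 13/218720 + 101/95504 = 1458267/1305539680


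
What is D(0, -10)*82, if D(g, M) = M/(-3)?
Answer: 820/3 ≈ 273.33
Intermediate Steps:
D(g, M) = -M/3 (D(g, M) = M*(-1/3) = -M/3)
D(0, -10)*82 = -1/3*(-10)*82 = (10/3)*82 = 820/3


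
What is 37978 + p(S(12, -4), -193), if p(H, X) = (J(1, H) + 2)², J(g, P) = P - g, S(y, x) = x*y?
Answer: 40187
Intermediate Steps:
p(H, X) = (1 + H)² (p(H, X) = ((H - 1*1) + 2)² = ((H - 1) + 2)² = ((-1 + H) + 2)² = (1 + H)²)
37978 + p(S(12, -4), -193) = 37978 + (1 - 4*12)² = 37978 + (1 - 48)² = 37978 + (-47)² = 37978 + 2209 = 40187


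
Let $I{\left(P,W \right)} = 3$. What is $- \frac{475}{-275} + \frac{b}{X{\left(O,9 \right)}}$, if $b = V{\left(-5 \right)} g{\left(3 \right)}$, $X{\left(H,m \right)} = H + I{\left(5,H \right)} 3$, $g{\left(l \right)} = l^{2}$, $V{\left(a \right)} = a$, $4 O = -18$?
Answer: $- \frac{91}{11} \approx -8.2727$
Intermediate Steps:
$O = - \frac{9}{2}$ ($O = \frac{1}{4} \left(-18\right) = - \frac{9}{2} \approx -4.5$)
$X{\left(H,m \right)} = 9 + H$ ($X{\left(H,m \right)} = H + 3 \cdot 3 = H + 9 = 9 + H$)
$b = -45$ ($b = - 5 \cdot 3^{2} = \left(-5\right) 9 = -45$)
$- \frac{475}{-275} + \frac{b}{X{\left(O,9 \right)}} = - \frac{475}{-275} - \frac{45}{9 - \frac{9}{2}} = \left(-475\right) \left(- \frac{1}{275}\right) - \frac{45}{\frac{9}{2}} = \frac{19}{11} - 10 = - \frac{91}{11}$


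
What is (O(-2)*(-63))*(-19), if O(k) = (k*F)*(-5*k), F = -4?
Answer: 95760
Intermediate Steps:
O(k) = 20*k² (O(k) = (k*(-4))*(-5*k) = (-4*k)*(-5*k) = 20*k²)
(O(-2)*(-63))*(-19) = ((20*(-2)²)*(-63))*(-19) = ((20*4)*(-63))*(-19) = (80*(-63))*(-19) = -5040*(-19) = 95760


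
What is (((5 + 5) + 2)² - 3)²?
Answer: 19881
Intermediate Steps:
(((5 + 5) + 2)² - 3)² = ((10 + 2)² - 3)² = (12² - 3)² = (144 - 3)² = 141² = 19881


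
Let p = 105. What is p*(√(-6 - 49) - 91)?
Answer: -9555 + 105*I*√55 ≈ -9555.0 + 778.7*I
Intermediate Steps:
p*(√(-6 - 49) - 91) = 105*(√(-6 - 49) - 91) = 105*(√(-55) - 91) = 105*(I*√55 - 91) = 105*(-91 + I*√55) = -9555 + 105*I*√55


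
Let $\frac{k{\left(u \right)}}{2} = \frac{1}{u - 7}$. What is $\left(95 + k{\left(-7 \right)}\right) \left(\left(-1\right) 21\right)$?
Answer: $-1992$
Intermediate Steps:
$k{\left(u \right)} = \frac{2}{-7 + u}$ ($k{\left(u \right)} = \frac{2}{u - 7} = \frac{2}{-7 + u}$)
$\left(95 + k{\left(-7 \right)}\right) \left(\left(-1\right) 21\right) = \left(95 + \frac{2}{-7 - 7}\right) \left(\left(-1\right) 21\right) = \left(95 + \frac{2}{-14}\right) \left(-21\right) = \left(95 + 2 \left(- \frac{1}{14}\right)\right) \left(-21\right) = \left(95 - \frac{1}{7}\right) \left(-21\right) = \frac{664}{7} \left(-21\right) = -1992$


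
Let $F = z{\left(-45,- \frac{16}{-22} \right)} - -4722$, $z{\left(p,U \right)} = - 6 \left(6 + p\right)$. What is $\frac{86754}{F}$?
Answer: $\frac{14459}{826} \approx 17.505$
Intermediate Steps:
$z{\left(p,U \right)} = -36 - 6 p$
$F = 4956$ ($F = \left(-36 - -270\right) - -4722 = \left(-36 + 270\right) + 4722 = 234 + 4722 = 4956$)
$\frac{86754}{F} = \frac{86754}{4956} = 86754 \cdot \frac{1}{4956} = \frac{14459}{826}$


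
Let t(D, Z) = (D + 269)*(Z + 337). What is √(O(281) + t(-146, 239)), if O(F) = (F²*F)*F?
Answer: √6234910369 ≈ 78962.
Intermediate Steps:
O(F) = F⁴ (O(F) = F³*F = F⁴)
t(D, Z) = (269 + D)*(337 + Z)
√(O(281) + t(-146, 239)) = √(281⁴ + (90653 + 269*239 + 337*(-146) - 146*239)) = √(6234839521 + (90653 + 64291 - 49202 - 34894)) = √(6234839521 + 70848) = √6234910369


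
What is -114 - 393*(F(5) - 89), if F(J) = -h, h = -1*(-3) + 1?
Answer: 36435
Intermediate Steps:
h = 4 (h = 3 + 1 = 4)
F(J) = -4 (F(J) = -1*4 = -4)
-114 - 393*(F(5) - 89) = -114 - 393*(-4 - 89) = -114 - 393*(-93) = -114 + 36549 = 36435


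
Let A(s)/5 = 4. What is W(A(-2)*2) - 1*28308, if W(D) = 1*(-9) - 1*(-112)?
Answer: -28205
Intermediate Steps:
A(s) = 20 (A(s) = 5*4 = 20)
W(D) = 103 (W(D) = -9 + 112 = 103)
W(A(-2)*2) - 1*28308 = 103 - 1*28308 = 103 - 28308 = -28205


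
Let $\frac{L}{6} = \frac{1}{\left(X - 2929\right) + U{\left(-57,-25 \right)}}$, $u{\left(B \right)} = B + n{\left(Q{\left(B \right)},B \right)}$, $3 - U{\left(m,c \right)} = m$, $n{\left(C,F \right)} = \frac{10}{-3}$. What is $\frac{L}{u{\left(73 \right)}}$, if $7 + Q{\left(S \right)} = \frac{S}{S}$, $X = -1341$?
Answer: $- \frac{9}{439945} \approx -2.0457 \cdot 10^{-5}$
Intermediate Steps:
$Q{\left(S \right)} = -6$ ($Q{\left(S \right)} = -7 + \frac{S}{S} = -7 + 1 = -6$)
$n{\left(C,F \right)} = - \frac{10}{3}$ ($n{\left(C,F \right)} = 10 \left(- \frac{1}{3}\right) = - \frac{10}{3}$)
$U{\left(m,c \right)} = 3 - m$
$u{\left(B \right)} = - \frac{10}{3} + B$ ($u{\left(B \right)} = B - \frac{10}{3} = - \frac{10}{3} + B$)
$L = - \frac{3}{2105}$ ($L = \frac{6}{\left(-1341 - 2929\right) + \left(3 - -57\right)} = \frac{6}{\left(-1341 - 2929\right) + \left(3 + 57\right)} = \frac{6}{-4270 + 60} = \frac{6}{-4210} = 6 \left(- \frac{1}{4210}\right) = - \frac{3}{2105} \approx -0.0014252$)
$\frac{L}{u{\left(73 \right)}} = - \frac{3}{2105 \left(- \frac{10}{3} + 73\right)} = - \frac{3}{2105 \cdot \frac{209}{3}} = \left(- \frac{3}{2105}\right) \frac{3}{209} = - \frac{9}{439945}$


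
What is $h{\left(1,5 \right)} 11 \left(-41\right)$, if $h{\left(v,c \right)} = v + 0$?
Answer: $-451$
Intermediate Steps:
$h{\left(v,c \right)} = v$
$h{\left(1,5 \right)} 11 \left(-41\right) = 1 \cdot 11 \left(-41\right) = 11 \left(-41\right) = -451$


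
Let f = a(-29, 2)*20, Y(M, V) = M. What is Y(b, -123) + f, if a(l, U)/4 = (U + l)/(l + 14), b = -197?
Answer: -53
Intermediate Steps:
a(l, U) = 4*(U + l)/(14 + l) (a(l, U) = 4*((U + l)/(l + 14)) = 4*((U + l)/(14 + l)) = 4*(U + l)/(14 + l))
f = 144 (f = (4*(2 - 29)/(14 - 29))*20 = (4*(-27)/(-15))*20 = (4*(-1/15)*(-27))*20 = (36/5)*20 = 144)
Y(b, -123) + f = -197 + 144 = -53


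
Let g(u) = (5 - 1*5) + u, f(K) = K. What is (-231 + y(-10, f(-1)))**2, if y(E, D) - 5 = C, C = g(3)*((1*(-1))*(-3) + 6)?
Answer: 39601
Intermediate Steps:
g(u) = u (g(u) = (5 - 5) + u = 0 + u = u)
C = 27 (C = 3*((1*(-1))*(-3) + 6) = 3*(-1*(-3) + 6) = 3*(3 + 6) = 3*9 = 27)
y(E, D) = 32 (y(E, D) = 5 + 27 = 32)
(-231 + y(-10, f(-1)))**2 = (-231 + 32)**2 = (-199)**2 = 39601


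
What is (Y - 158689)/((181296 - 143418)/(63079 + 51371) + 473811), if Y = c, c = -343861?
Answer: -4793070625/4518975569 ≈ -1.0607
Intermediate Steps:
Y = -343861
(Y - 158689)/((181296 - 143418)/(63079 + 51371) + 473811) = (-343861 - 158689)/((181296 - 143418)/(63079 + 51371) + 473811) = -502550/(37878/114450 + 473811) = -502550/(37878*(1/114450) + 473811) = -502550/(6313/19075 + 473811) = -502550/9037951138/19075 = -502550*19075/9037951138 = -4793070625/4518975569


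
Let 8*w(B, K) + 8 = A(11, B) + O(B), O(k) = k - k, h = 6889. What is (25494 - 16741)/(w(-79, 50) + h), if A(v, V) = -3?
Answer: 70024/55101 ≈ 1.2708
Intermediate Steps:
O(k) = 0
w(B, K) = -11/8 (w(B, K) = -1 + (-3 + 0)/8 = -1 + (⅛)*(-3) = -1 - 3/8 = -11/8)
(25494 - 16741)/(w(-79, 50) + h) = (25494 - 16741)/(-11/8 + 6889) = 8753/(55101/8) = 8753*(8/55101) = 70024/55101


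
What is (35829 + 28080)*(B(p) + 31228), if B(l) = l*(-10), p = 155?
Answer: 1896691302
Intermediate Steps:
B(l) = -10*l
(35829 + 28080)*(B(p) + 31228) = (35829 + 28080)*(-10*155 + 31228) = 63909*(-1550 + 31228) = 63909*29678 = 1896691302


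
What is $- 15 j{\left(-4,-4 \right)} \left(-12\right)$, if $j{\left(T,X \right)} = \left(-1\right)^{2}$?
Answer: $180$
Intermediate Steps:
$j{\left(T,X \right)} = 1$
$- 15 j{\left(-4,-4 \right)} \left(-12\right) = \left(-15\right) 1 \left(-12\right) = \left(-15\right) \left(-12\right) = 180$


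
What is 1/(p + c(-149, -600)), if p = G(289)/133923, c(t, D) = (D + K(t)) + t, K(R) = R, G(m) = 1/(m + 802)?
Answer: -146109993/131206773713 ≈ -0.0011136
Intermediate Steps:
G(m) = 1/(802 + m)
c(t, D) = D + 2*t (c(t, D) = (D + t) + t = D + 2*t)
p = 1/146109993 (p = 1/((802 + 289)*133923) = (1/133923)/1091 = (1/1091)*(1/133923) = 1/146109993 ≈ 6.8442e-9)
1/(p + c(-149, -600)) = 1/(1/146109993 + (-600 + 2*(-149))) = 1/(1/146109993 + (-600 - 298)) = 1/(1/146109993 - 898) = 1/(-131206773713/146109993) = -146109993/131206773713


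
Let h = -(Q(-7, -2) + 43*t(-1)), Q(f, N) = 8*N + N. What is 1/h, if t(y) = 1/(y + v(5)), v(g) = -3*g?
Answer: 16/331 ≈ 0.048338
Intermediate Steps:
t(y) = 1/(-15 + y) (t(y) = 1/(y - 3*5) = 1/(y - 15) = 1/(-15 + y))
Q(f, N) = 9*N
h = 331/16 (h = -(9*(-2) + 43/(-15 - 1)) = -(-18 + 43/(-16)) = -(-18 + 43*(-1/16)) = -(-18 - 43/16) = -1*(-331/16) = 331/16 ≈ 20.688)
1/h = 1/(331/16) = 16/331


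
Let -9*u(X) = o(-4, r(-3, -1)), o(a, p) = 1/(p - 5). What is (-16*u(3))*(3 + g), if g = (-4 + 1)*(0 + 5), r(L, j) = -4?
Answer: 64/27 ≈ 2.3704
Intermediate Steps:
o(a, p) = 1/(-5 + p)
g = -15 (g = -3*5 = -15)
u(X) = 1/81 (u(X) = -1/(9*(-5 - 4)) = -⅑/(-9) = -⅑*(-⅑) = 1/81)
(-16*u(3))*(3 + g) = (-16*1/81)*(3 - 15) = -16/81*(-12) = 64/27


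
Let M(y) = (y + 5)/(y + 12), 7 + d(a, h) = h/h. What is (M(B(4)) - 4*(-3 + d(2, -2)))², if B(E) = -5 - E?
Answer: 10816/9 ≈ 1201.8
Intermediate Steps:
d(a, h) = -6 (d(a, h) = -7 + h/h = -7 + 1 = -6)
M(y) = (5 + y)/(12 + y)
(M(B(4)) - 4*(-3 + d(2, -2)))² = ((5 + (-5 - 1*4))/(12 + (-5 - 1*4)) - 4*(-3 - 6))² = ((5 + (-5 - 4))/(12 + (-5 - 4)) - 4*(-9))² = ((5 - 9)/(12 - 9) + 36)² = (-4/3 + 36)² = (104/3)² = 10816/9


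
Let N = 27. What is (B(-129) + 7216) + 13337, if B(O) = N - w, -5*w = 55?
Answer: 20591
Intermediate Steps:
w = -11 (w = -1/5*55 = -11)
B(O) = 38 (B(O) = 27 - 1*(-11) = 27 + 11 = 38)
(B(-129) + 7216) + 13337 = (38 + 7216) + 13337 = 7254 + 13337 = 20591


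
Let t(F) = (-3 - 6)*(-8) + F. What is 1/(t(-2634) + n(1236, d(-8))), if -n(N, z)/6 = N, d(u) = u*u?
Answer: -1/9978 ≈ -0.00010022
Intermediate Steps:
d(u) = u²
n(N, z) = -6*N
t(F) = 72 + F (t(F) = -9*(-8) + F = 72 + F)
1/(t(-2634) + n(1236, d(-8))) = 1/((72 - 2634) - 6*1236) = 1/(-2562 - 7416) = 1/(-9978) = -1/9978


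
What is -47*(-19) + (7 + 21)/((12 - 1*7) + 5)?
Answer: 4479/5 ≈ 895.80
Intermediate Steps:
-47*(-19) + (7 + 21)/((12 - 1*7) + 5) = 893 + 28/((12 - 7) + 5) = 893 + 28/(5 + 5) = 893 + 28/10 = 893 + 28*(⅒) = 893 + 14/5 = 4479/5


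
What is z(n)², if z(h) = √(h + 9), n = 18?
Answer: 27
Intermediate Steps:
z(h) = √(9 + h)
z(n)² = (√(9 + 18))² = (√27)² = (3*√3)² = 27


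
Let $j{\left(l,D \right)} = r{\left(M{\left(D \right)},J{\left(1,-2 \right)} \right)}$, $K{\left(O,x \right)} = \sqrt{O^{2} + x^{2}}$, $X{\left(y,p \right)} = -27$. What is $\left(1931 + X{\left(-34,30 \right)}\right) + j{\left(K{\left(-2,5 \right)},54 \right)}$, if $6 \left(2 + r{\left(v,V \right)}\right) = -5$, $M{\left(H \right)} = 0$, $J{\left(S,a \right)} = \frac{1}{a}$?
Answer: $\frac{11407}{6} \approx 1901.2$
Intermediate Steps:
$r{\left(v,V \right)} = - \frac{17}{6}$ ($r{\left(v,V \right)} = -2 + \frac{1}{6} \left(-5\right) = -2 - \frac{5}{6} = - \frac{17}{6}$)
$j{\left(l,D \right)} = - \frac{17}{6}$
$\left(1931 + X{\left(-34,30 \right)}\right) + j{\left(K{\left(-2,5 \right)},54 \right)} = \left(1931 - 27\right) - \frac{17}{6} = 1904 - \frac{17}{6} = \frac{11407}{6}$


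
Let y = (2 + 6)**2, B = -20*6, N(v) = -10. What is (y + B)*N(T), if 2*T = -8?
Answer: 560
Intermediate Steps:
T = -4 (T = (1/2)*(-8) = -4)
B = -120
y = 64 (y = 8**2 = 64)
(y + B)*N(T) = (64 - 120)*(-10) = -56*(-10) = 560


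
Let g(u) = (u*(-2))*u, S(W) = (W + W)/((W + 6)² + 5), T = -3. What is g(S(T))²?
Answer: 324/2401 ≈ 0.13494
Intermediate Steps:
S(W) = 2*W/(5 + (6 + W)²) (S(W) = (2*W)/((6 + W)² + 5) = (2*W)/(5 + (6 + W)²) = 2*W/(5 + (6 + W)²))
g(u) = -2*u² (g(u) = (-2*u)*u = -2*u²)
g(S(T))² = (-2*36/(5 + (6 - 3)²)²)² = (-2*36/(5 + 3²)²)² = (-2*36/(5 + 9)²)² = (-2*(2*(-3)/14)²)² = (-2*(2*(-3)*(1/14))²)² = (-2*(-3/7)²)² = (-2*9/49)² = (-18/49)² = 324/2401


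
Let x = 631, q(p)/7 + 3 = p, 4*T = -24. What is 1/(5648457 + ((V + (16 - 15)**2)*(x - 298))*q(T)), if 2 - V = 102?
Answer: 1/7725378 ≈ 1.2944e-7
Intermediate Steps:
T = -6 (T = (1/4)*(-24) = -6)
q(p) = -21 + 7*p
V = -100 (V = 2 - 1*102 = 2 - 102 = -100)
1/(5648457 + ((V + (16 - 15)**2)*(x - 298))*q(T)) = 1/(5648457 + ((-100 + (16 - 15)**2)*(631 - 298))*(-21 + 7*(-6))) = 1/(5648457 + ((-100 + 1**2)*333)*(-21 - 42)) = 1/(5648457 + ((-100 + 1)*333)*(-63)) = 1/(5648457 - 99*333*(-63)) = 1/(5648457 - 32967*(-63)) = 1/(5648457 + 2076921) = 1/7725378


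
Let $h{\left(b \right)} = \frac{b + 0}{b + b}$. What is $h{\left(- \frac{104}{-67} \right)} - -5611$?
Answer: $\frac{11223}{2} \approx 5611.5$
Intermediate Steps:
$h{\left(b \right)} = \frac{1}{2}$ ($h{\left(b \right)} = \frac{b}{2 b} = b \frac{1}{2 b} = \frac{1}{2}$)
$h{\left(- \frac{104}{-67} \right)} - -5611 = \frac{1}{2} - -5611 = \frac{1}{2} + 5611 = \frac{11223}{2}$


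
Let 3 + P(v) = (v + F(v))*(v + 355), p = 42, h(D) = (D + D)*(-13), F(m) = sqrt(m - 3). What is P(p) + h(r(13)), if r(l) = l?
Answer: 16333 + 397*sqrt(39) ≈ 18812.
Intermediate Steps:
F(m) = sqrt(-3 + m)
h(D) = -26*D (h(D) = (2*D)*(-13) = -26*D)
P(v) = -3 + (355 + v)*(v + sqrt(-3 + v)) (P(v) = -3 + (v + sqrt(-3 + v))*(v + 355) = -3 + (v + sqrt(-3 + v))*(355 + v) = -3 + (355 + v)*(v + sqrt(-3 + v)))
P(p) + h(r(13)) = (-3 + 42**2 + 355*42 + 355*sqrt(-3 + 42) + 42*sqrt(-3 + 42)) - 26*13 = (-3 + 1764 + 14910 + 355*sqrt(39) + 42*sqrt(39)) - 338 = (16671 + 397*sqrt(39)) - 338 = 16333 + 397*sqrt(39)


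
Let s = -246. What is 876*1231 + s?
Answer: 1078110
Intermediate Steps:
876*1231 + s = 876*1231 - 246 = 1078356 - 246 = 1078110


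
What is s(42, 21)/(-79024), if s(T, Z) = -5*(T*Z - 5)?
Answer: 4385/79024 ≈ 0.055489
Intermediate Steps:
s(T, Z) = 25 - 5*T*Z (s(T, Z) = -5*(-5 + T*Z) = 25 - 5*T*Z)
s(42, 21)/(-79024) = (25 - 5*42*21)/(-79024) = (25 - 4410)*(-1/79024) = -4385*(-1/79024) = 4385/79024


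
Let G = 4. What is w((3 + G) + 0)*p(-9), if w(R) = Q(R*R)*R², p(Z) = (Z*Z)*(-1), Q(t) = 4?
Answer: -15876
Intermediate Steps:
p(Z) = -Z² (p(Z) = Z²*(-1) = -Z²)
w(R) = 4*R²
w((3 + G) + 0)*p(-9) = (4*((3 + 4) + 0)²)*(-1*(-9)²) = (4*(7 + 0)²)*(-1*81) = (4*7²)*(-81) = (4*49)*(-81) = 196*(-81) = -15876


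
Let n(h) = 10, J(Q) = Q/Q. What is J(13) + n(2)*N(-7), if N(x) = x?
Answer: -69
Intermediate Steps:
J(Q) = 1
J(13) + n(2)*N(-7) = 1 + 10*(-7) = 1 - 70 = -69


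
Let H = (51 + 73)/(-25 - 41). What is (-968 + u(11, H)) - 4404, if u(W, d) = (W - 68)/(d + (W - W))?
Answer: -331183/62 ≈ -5341.7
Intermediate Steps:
H = -62/33 (H = 124/(-66) = 124*(-1/66) = -62/33 ≈ -1.8788)
u(W, d) = (-68 + W)/d (u(W, d) = (-68 + W)/(d + 0) = (-68 + W)/d)
(-968 + u(11, H)) - 4404 = (-968 + (-68 + 11)/(-62/33)) - 4404 = (-968 - 33/62*(-57)) - 4404 = (-968 + 1881/62) - 4404 = -58135/62 - 4404 = -331183/62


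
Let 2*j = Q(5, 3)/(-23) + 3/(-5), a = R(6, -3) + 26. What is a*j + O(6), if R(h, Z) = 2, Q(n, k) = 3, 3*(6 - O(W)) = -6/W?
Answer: -1343/345 ≈ -3.8928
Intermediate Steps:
O(W) = 6 + 2/W (O(W) = 6 - (-2)/W = 6 + 2/W)
a = 28 (a = 2 + 26 = 28)
j = -42/115 (j = (3/(-23) + 3/(-5))/2 = (3*(-1/23) + 3*(-⅕))/2 = (-3/23 - ⅗)/2 = (½)*(-84/115) = -42/115 ≈ -0.36522)
a*j + O(6) = 28*(-42/115) + (6 + 2/6) = -1176/115 + (6 + 2*(⅙)) = -1176/115 + (6 + ⅓) = -1176/115 + 19/3 = -1343/345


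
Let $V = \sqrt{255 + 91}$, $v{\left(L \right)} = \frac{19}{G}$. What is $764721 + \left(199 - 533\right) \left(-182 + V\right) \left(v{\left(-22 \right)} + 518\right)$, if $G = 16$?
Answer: $\frac{129300363}{4} - \frac{1387269 \sqrt{346}}{8} \approx 2.91 \cdot 10^{7}$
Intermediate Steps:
$v{\left(L \right)} = \frac{19}{16}$
$V = \sqrt{346} \approx 18.601$
$764721 + \left(199 - 533\right) \left(-182 + V\right) \left(v{\left(-22 \right)} + 518\right) = 764721 + \left(199 - 533\right) \left(-182 + \sqrt{346}\right) \left(\frac{19}{16} + 518\right) = 764721 - 334 \left(-182 + \sqrt{346}\right) \frac{8307}{16} = 764721 - 334 \left(- \frac{755937}{8} + \frac{8307 \sqrt{346}}{16}\right) = 764721 + \left(\frac{126241479}{4} - \frac{1387269 \sqrt{346}}{8}\right) = \frac{129300363}{4} - \frac{1387269 \sqrt{346}}{8}$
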